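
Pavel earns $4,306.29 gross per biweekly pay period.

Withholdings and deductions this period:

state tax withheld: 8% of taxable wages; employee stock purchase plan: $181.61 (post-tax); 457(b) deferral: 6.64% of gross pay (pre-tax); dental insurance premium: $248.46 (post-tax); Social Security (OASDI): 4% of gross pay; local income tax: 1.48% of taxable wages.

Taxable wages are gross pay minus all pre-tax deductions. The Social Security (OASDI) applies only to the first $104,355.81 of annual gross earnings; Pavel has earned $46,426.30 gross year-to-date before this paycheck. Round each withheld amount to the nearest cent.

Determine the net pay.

$3,036.90

457(b) deferral: $4,306.29 × 0.0664 = $285.94
Taxable wages = $4,306.29 − $285.94 = $4,020.35
Local income tax: $4,020.35 × 0.0148 = $59.50
State tax withheld: $4,020.35 × 0.08 = $321.63
Social Security (OASDI): cap not yet reached, full $4,306.29 is subject → $4,306.29 × 0.04 = $172.25
Employee stock purchase plan: $181.61
Dental insurance premium: $248.46
Total deductions = $285.94 + $59.50 + $321.63 + $172.25 + $181.61 + $248.46 = $1,269.39
Net pay = $4,306.29 − $1,269.39 = $3,036.90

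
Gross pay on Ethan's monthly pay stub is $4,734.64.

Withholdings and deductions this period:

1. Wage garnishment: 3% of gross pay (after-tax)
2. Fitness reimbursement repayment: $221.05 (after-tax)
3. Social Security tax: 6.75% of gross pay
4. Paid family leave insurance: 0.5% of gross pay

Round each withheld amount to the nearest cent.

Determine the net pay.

Social Security tax: $4,734.64 × 0.0675 = $319.59
Paid family leave insurance: $4,734.64 × 0.005 = $23.67
Wage garnishment: $4,734.64 × 0.03 = $142.04
Fitness reimbursement repayment: $221.05
Total deductions = $319.59 + $23.67 + $142.04 + $221.05 = $706.35
Net pay = $4,734.64 − $706.35 = $4,028.29

$4,028.29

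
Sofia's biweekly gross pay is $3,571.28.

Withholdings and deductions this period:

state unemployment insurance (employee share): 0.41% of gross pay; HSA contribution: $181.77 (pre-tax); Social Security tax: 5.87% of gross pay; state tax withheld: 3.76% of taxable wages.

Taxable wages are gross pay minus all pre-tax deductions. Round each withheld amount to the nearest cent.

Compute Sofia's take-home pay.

$3,037.79

HSA contribution: $181.77
Taxable wages = $3,571.28 − $181.77 = $3,389.51
State tax withheld: $3,389.51 × 0.0376 = $127.45
Social Security tax: $3,571.28 × 0.0587 = $209.63
State unemployment insurance (employee share): $3,571.28 × 0.0041 = $14.64
Total deductions = $181.77 + $127.45 + $209.63 + $14.64 = $533.49
Net pay = $3,571.28 − $533.49 = $3,037.79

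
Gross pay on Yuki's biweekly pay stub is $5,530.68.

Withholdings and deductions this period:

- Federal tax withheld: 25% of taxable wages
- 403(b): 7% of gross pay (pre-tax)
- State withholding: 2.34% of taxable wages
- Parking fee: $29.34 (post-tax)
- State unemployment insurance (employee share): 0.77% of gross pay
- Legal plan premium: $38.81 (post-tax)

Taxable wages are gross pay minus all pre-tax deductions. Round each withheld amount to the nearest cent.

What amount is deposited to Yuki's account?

403(b): $5,530.68 × 0.07 = $387.15
Taxable wages = $5,530.68 − $387.15 = $5,143.53
State withholding: $5,143.53 × 0.0234 = $120.36
Federal tax withheld: $5,143.53 × 0.25 = $1,285.88
State unemployment insurance (employee share): $5,530.68 × 0.0077 = $42.59
Legal plan premium: $38.81
Parking fee: $29.34
Total deductions = $387.15 + $120.36 + $1,285.88 + $42.59 + $38.81 + $29.34 = $1,904.13
Net pay = $5,530.68 − $1,904.13 = $3,626.55

$3,626.55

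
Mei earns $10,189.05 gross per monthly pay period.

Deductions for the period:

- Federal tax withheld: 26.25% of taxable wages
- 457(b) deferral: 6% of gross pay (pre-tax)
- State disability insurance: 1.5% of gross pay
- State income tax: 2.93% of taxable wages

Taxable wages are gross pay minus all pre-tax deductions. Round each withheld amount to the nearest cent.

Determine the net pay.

$6,630.09

457(b) deferral: $10,189.05 × 0.06 = $611.34
Taxable wages = $10,189.05 − $611.34 = $9,577.71
Federal tax withheld: $9,577.71 × 0.2625 = $2,514.15
State income tax: $9,577.71 × 0.0293 = $280.63
State disability insurance: $10,189.05 × 0.015 = $152.84
Total deductions = $611.34 + $2,514.15 + $280.63 + $152.84 = $3,558.96
Net pay = $10,189.05 − $3,558.96 = $6,630.09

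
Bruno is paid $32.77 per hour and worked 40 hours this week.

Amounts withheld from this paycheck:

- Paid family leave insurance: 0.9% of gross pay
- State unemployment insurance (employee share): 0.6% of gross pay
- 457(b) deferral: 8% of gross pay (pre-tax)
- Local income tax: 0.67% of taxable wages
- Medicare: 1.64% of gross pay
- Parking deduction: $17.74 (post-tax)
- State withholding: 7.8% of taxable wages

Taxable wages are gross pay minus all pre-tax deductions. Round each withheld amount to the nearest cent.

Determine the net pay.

$1,044.90

Gross pay: 40 × $32.77 = $1,310.80
457(b) deferral: $1,310.80 × 0.08 = $104.86
Taxable wages = $1,310.80 − $104.86 = $1,205.94
Local income tax: $1,205.94 × 0.0067 = $8.08
State withholding: $1,205.94 × 0.078 = $94.06
Medicare: $1,310.80 × 0.0164 = $21.50
Paid family leave insurance: $1,310.80 × 0.009 = $11.80
State unemployment insurance (employee share): $1,310.80 × 0.006 = $7.86
Parking deduction: $17.74
Total deductions = $104.86 + $8.08 + $94.06 + $21.50 + $11.80 + $7.86 + $17.74 = $265.90
Net pay = $1,310.80 − $265.90 = $1,044.90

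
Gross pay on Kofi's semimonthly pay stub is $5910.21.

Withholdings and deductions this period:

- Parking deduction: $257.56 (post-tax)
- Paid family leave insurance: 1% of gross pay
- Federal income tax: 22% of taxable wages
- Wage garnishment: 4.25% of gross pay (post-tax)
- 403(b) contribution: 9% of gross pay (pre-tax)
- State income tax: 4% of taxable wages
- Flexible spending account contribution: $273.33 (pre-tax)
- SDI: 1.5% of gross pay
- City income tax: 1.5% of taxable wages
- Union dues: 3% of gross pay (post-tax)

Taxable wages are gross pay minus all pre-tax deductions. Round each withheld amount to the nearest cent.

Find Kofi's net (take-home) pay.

$2867.30

Flexible spending account contribution: $273.33
403(b) contribution: $5910.21 × 0.09 = $531.92
Pre-tax total = $273.33 + $531.92 = $805.25
Taxable wages = $5910.21 − $805.25 = $5104.96
Federal income tax: $5104.96 × 0.22 = $1123.09
State income tax: $5104.96 × 0.04 = $204.20
City income tax: $5104.96 × 0.015 = $76.57
Paid family leave insurance: $5910.21 × 0.01 = $59.10
SDI: $5910.21 × 0.015 = $88.65
Parking deduction: $257.56
Union dues: $5910.21 × 0.03 = $177.31
Wage garnishment: $5910.21 × 0.0425 = $251.18
Total deductions = $273.33 + $531.92 + $1123.09 + $204.20 + $76.57 + $59.10 + $88.65 + $257.56 + $177.31 + $251.18 = $3042.91
Net pay = $5910.21 − $3042.91 = $2867.30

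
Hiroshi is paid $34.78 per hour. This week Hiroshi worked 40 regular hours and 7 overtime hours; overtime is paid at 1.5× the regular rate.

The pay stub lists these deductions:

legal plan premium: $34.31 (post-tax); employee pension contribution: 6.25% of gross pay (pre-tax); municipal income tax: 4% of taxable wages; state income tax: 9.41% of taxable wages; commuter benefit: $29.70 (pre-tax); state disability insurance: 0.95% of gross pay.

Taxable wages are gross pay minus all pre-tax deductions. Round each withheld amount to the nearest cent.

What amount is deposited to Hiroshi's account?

$1349.09

Regular pay: 40 × $34.78 = $1391.20
Overtime pay: 7 × $34.78 × 1.5 = $365.19
Gross pay = $1391.20 + $365.19 = $1756.39
Employee pension contribution: $1756.39 × 0.0625 = $109.77
Commuter benefit: $29.70
Pre-tax total = $109.77 + $29.70 = $139.47
Taxable wages = $1756.39 − $139.47 = $1616.92
Municipal income tax: $1616.92 × 0.04 = $64.68
State income tax: $1616.92 × 0.0941 = $152.15
State disability insurance: $1756.39 × 0.0095 = $16.69
Legal plan premium: $34.31
Total deductions = $109.77 + $29.70 + $64.68 + $152.15 + $16.69 + $34.31 = $407.30
Net pay = $1756.39 − $407.30 = $1349.09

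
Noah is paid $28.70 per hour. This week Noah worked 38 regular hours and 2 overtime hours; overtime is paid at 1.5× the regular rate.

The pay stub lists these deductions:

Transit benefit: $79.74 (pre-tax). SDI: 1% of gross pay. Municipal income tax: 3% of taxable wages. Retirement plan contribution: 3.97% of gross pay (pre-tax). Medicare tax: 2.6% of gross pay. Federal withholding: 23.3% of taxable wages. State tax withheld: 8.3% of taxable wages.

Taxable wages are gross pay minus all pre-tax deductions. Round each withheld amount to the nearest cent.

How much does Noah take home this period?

Regular pay: 38 × $28.70 = $1,090.60
Overtime pay: 2 × $28.70 × 1.5 = $86.10
Gross pay = $1,090.60 + $86.10 = $1,176.70
Retirement plan contribution: $1,176.70 × 0.0397 = $46.71
Transit benefit: $79.74
Pre-tax total = $46.71 + $79.74 = $126.45
Taxable wages = $1,176.70 − $126.45 = $1,050.25
Municipal income tax: $1,050.25 × 0.03 = $31.51
Federal withholding: $1,050.25 × 0.233 = $244.71
State tax withheld: $1,050.25 × 0.083 = $87.17
SDI: $1,176.70 × 0.01 = $11.77
Medicare tax: $1,176.70 × 0.026 = $30.59
Total deductions = $46.71 + $79.74 + $31.51 + $244.71 + $87.17 + $11.77 + $30.59 = $532.20
Net pay = $1,176.70 − $532.20 = $644.50

$644.50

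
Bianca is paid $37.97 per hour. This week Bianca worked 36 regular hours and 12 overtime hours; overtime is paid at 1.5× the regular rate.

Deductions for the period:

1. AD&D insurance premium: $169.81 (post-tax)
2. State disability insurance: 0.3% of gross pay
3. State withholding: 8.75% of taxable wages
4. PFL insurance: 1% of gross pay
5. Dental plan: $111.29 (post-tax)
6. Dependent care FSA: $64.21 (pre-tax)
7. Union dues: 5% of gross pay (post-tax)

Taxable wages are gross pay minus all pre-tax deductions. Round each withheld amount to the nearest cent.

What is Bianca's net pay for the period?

Regular pay: 36 × $37.97 = $1366.92
Overtime pay: 12 × $37.97 × 1.5 = $683.46
Gross pay = $1366.92 + $683.46 = $2050.38
Dependent care FSA: $64.21
Taxable wages = $2050.38 − $64.21 = $1986.17
State withholding: $1986.17 × 0.0875 = $173.79
State disability insurance: $2050.38 × 0.003 = $6.15
PFL insurance: $2050.38 × 0.01 = $20.50
Union dues: $2050.38 × 0.05 = $102.52
Dental plan: $111.29
AD&D insurance premium: $169.81
Total deductions = $64.21 + $173.79 + $6.15 + $20.50 + $102.52 + $111.29 + $169.81 = $648.27
Net pay = $2050.38 − $648.27 = $1402.11

$1402.11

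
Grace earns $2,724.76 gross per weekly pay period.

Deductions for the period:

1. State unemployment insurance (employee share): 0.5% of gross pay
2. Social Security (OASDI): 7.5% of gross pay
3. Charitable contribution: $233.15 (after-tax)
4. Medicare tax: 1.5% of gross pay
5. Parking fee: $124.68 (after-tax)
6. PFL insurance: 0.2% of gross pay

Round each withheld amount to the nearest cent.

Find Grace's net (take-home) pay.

$2,102.63

Medicare tax: $2,724.76 × 0.015 = $40.87
PFL insurance: $2,724.76 × 0.002 = $5.45
State unemployment insurance (employee share): $2,724.76 × 0.005 = $13.62
Social Security (OASDI): $2,724.76 × 0.075 = $204.36
Charitable contribution: $233.15
Parking fee: $124.68
Total deductions = $40.87 + $5.45 + $13.62 + $204.36 + $233.15 + $124.68 = $622.13
Net pay = $2,724.76 − $622.13 = $2,102.63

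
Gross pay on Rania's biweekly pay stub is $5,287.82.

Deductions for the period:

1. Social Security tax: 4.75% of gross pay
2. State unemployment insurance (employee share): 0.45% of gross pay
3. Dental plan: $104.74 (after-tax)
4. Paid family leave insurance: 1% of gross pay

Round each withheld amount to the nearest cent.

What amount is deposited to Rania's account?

$4,855.23

Social Security tax: $5,287.82 × 0.0475 = $251.17
Paid family leave insurance: $5,287.82 × 0.01 = $52.88
State unemployment insurance (employee share): $5,287.82 × 0.0045 = $23.80
Dental plan: $104.74
Total deductions = $251.17 + $52.88 + $23.80 + $104.74 = $432.59
Net pay = $5,287.82 − $432.59 = $4,855.23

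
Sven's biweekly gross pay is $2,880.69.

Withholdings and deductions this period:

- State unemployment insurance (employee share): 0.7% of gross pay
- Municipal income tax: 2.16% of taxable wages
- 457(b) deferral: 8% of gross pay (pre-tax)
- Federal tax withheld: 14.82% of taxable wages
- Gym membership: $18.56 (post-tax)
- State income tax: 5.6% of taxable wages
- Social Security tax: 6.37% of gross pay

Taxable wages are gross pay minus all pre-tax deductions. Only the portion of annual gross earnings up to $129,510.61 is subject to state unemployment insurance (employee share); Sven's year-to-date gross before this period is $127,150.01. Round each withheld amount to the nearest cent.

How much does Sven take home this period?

$1,833.24

457(b) deferral: $2,880.69 × 0.08 = $230.46
Taxable wages = $2,880.69 − $230.46 = $2,650.23
Municipal income tax: $2,650.23 × 0.0216 = $57.24
State income tax: $2,650.23 × 0.056 = $148.41
Federal tax withheld: $2,650.23 × 0.1482 = $392.76
Social Security tax: $2,880.69 × 0.0637 = $183.50
State unemployment insurance (employee share): only $129,510.61 − $127,150.01 = $2,360.60 of this check is subject → $2,360.60 × 0.007 = $16.52
Gym membership: $18.56
Total deductions = $230.46 + $57.24 + $148.41 + $392.76 + $183.50 + $16.52 + $18.56 = $1,047.45
Net pay = $2,880.69 − $1,047.45 = $1,833.24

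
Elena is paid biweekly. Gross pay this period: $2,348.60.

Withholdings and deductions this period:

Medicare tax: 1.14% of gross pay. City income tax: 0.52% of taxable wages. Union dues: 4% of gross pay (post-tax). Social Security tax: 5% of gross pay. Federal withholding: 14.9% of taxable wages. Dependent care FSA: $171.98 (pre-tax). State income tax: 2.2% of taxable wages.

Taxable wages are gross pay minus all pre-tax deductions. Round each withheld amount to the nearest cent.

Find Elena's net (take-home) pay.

$1,554.95

Dependent care FSA: $171.98
Taxable wages = $2,348.60 − $171.98 = $2,176.62
Federal withholding: $2,176.62 × 0.149 = $324.32
State income tax: $2,176.62 × 0.022 = $47.89
City income tax: $2,176.62 × 0.0052 = $11.32
Medicare tax: $2,348.60 × 0.0114 = $26.77
Social Security tax: $2,348.60 × 0.05 = $117.43
Union dues: $2,348.60 × 0.04 = $93.94
Total deductions = $171.98 + $324.32 + $47.89 + $11.32 + $26.77 + $117.43 + $93.94 = $793.65
Net pay = $2,348.60 − $793.65 = $1,554.95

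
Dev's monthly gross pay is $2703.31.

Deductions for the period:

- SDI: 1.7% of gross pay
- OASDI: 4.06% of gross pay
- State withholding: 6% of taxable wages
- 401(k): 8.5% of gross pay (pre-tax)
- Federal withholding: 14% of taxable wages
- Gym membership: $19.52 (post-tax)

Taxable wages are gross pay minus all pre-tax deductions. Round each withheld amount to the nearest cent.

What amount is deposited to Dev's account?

401(k): $2703.31 × 0.085 = $229.78
Taxable wages = $2703.31 − $229.78 = $2473.53
Federal withholding: $2473.53 × 0.14 = $346.29
State withholding: $2473.53 × 0.06 = $148.41
OASDI: $2703.31 × 0.0406 = $109.75
SDI: $2703.31 × 0.017 = $45.96
Gym membership: $19.52
Total deductions = $229.78 + $346.29 + $148.41 + $109.75 + $45.96 + $19.52 = $899.71
Net pay = $2703.31 − $899.71 = $1803.60

$1803.60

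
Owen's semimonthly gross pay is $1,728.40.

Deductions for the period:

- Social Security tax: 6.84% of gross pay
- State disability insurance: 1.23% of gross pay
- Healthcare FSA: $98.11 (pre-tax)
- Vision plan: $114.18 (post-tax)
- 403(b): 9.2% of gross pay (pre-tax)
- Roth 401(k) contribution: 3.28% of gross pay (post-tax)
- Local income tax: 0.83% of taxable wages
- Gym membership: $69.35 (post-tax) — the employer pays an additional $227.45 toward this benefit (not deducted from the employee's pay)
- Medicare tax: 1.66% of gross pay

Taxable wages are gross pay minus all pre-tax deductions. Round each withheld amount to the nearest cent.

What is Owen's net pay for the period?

$1,050.68

403(b): $1,728.40 × 0.092 = $159.01
Healthcare FSA: $98.11
Pre-tax total = $159.01 + $98.11 = $257.12
Taxable wages = $1,728.40 − $257.12 = $1,471.28
Local income tax: $1,471.28 × 0.0083 = $12.21
Medicare tax: $1,728.40 × 0.0166 = $28.69
State disability insurance: $1,728.40 × 0.0123 = $21.26
Social Security tax: $1,728.40 × 0.0684 = $118.22
Vision plan: $114.18
Gym membership: $69.35
Roth 401(k) contribution: $1,728.40 × 0.0328 = $56.69
(Employer's $227.45 toward gym membership is not withheld from the employee.)
Total deductions = $159.01 + $98.11 + $12.21 + $28.69 + $21.26 + $118.22 + $114.18 + $69.35 + $56.69 = $677.72
Net pay = $1,728.40 − $677.72 = $1,050.68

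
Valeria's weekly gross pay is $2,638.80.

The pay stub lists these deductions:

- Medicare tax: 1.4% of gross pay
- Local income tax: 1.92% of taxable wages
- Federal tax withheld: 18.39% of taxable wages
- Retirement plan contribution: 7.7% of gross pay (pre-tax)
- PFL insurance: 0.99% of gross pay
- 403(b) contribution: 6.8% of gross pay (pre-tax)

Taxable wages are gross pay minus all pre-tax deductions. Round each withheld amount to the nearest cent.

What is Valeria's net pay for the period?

Retirement plan contribution: $2,638.80 × 0.077 = $203.19
403(b) contribution: $2,638.80 × 0.068 = $179.44
Pre-tax total = $203.19 + $179.44 = $382.63
Taxable wages = $2,638.80 − $382.63 = $2,256.17
Local income tax: $2,256.17 × 0.0192 = $43.32
Federal tax withheld: $2,256.17 × 0.1839 = $414.91
PFL insurance: $2,638.80 × 0.0099 = $26.12
Medicare tax: $2,638.80 × 0.014 = $36.94
Total deductions = $203.19 + $179.44 + $43.32 + $414.91 + $26.12 + $36.94 = $903.92
Net pay = $2,638.80 − $903.92 = $1,734.88

$1,734.88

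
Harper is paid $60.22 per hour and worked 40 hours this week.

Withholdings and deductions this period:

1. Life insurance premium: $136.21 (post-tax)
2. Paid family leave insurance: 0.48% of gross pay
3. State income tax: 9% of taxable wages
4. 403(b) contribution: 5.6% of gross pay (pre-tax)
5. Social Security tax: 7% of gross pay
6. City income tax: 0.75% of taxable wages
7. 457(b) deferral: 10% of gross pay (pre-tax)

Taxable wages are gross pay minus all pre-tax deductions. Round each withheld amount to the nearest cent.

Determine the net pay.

$1,518.42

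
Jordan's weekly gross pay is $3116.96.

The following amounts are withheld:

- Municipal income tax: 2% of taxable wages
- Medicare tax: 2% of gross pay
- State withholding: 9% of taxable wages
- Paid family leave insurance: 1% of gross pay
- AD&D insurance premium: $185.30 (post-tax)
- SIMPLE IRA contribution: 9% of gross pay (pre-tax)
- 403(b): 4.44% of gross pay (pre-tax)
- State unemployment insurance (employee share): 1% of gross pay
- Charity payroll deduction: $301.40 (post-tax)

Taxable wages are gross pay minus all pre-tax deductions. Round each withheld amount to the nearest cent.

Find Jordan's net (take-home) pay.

$1789.88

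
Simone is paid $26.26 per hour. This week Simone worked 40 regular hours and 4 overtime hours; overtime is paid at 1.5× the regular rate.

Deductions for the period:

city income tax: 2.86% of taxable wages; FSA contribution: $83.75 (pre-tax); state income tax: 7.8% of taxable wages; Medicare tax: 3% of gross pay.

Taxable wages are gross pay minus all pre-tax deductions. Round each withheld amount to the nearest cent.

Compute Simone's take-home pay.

$968.13

Regular pay: 40 × $26.26 = $1,050.40
Overtime pay: 4 × $26.26 × 1.5 = $157.56
Gross pay = $1,050.40 + $157.56 = $1,207.96
FSA contribution: $83.75
Taxable wages = $1,207.96 − $83.75 = $1,124.21
State income tax: $1,124.21 × 0.078 = $87.69
City income tax: $1,124.21 × 0.0286 = $32.15
Medicare tax: $1,207.96 × 0.03 = $36.24
Total deductions = $83.75 + $87.69 + $32.15 + $36.24 = $239.83
Net pay = $1,207.96 − $239.83 = $968.13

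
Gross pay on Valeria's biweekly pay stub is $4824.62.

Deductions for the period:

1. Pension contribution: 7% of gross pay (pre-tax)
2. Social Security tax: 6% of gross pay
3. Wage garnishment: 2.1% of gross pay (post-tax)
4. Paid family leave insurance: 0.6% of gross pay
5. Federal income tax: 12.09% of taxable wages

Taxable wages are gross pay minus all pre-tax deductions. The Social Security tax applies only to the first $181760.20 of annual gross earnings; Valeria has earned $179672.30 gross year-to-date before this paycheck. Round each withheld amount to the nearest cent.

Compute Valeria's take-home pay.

$3688.89

Pension contribution: $4824.62 × 0.07 = $337.72
Taxable wages = $4824.62 − $337.72 = $4486.90
Federal income tax: $4486.90 × 0.1209 = $542.47
Paid family leave insurance: $4824.62 × 0.006 = $28.95
Social Security tax: only $181760.20 − $179672.30 = $2087.90 of this check is subject → $2087.90 × 0.06 = $125.27
Wage garnishment: $4824.62 × 0.021 = $101.32
Total deductions = $337.72 + $542.47 + $28.95 + $125.27 + $101.32 = $1135.73
Net pay = $4824.62 − $1135.73 = $3688.89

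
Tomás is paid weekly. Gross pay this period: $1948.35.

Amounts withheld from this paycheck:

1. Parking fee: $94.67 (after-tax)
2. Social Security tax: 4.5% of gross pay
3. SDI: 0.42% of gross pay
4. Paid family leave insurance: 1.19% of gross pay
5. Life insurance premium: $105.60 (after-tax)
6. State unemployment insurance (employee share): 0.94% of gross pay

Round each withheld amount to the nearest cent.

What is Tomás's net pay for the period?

Social Security tax: $1948.35 × 0.045 = $87.68
State unemployment insurance (employee share): $1948.35 × 0.0094 = $18.31
SDI: $1948.35 × 0.0042 = $8.18
Paid family leave insurance: $1948.35 × 0.0119 = $23.19
Parking fee: $94.67
Life insurance premium: $105.60
Total deductions = $87.68 + $18.31 + $8.18 + $23.19 + $94.67 + $105.60 = $337.63
Net pay = $1948.35 − $337.63 = $1610.72

$1610.72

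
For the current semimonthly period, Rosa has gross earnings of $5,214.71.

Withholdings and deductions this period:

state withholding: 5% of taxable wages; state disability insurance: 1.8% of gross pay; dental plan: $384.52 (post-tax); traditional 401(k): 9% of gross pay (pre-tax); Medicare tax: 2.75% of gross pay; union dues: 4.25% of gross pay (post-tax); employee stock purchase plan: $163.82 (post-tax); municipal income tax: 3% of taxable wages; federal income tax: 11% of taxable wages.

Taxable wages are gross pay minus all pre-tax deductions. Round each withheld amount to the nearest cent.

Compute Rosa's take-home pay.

$2,836.54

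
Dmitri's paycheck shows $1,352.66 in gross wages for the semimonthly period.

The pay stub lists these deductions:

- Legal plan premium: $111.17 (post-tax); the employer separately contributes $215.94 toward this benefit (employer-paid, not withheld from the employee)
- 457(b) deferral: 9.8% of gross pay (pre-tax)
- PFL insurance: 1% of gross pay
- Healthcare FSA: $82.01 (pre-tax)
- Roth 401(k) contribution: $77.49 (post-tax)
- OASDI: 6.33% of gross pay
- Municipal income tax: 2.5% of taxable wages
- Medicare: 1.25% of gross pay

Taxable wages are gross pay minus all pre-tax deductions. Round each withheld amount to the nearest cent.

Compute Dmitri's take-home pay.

457(b) deferral: $1,352.66 × 0.098 = $132.56
Healthcare FSA: $82.01
Pre-tax total = $132.56 + $82.01 = $214.57
Taxable wages = $1,352.66 − $214.57 = $1,138.09
Municipal income tax: $1,138.09 × 0.025 = $28.45
PFL insurance: $1,352.66 × 0.01 = $13.53
OASDI: $1,352.66 × 0.0633 = $85.62
Medicare: $1,352.66 × 0.0125 = $16.91
Roth 401(k) contribution: $77.49
Legal plan premium: $111.17
(Employer's $215.94 toward legal plan premium is not withheld from the employee.)
Total deductions = $132.56 + $82.01 + $28.45 + $13.53 + $85.62 + $16.91 + $77.49 + $111.17 = $547.74
Net pay = $1,352.66 − $547.74 = $804.92

$804.92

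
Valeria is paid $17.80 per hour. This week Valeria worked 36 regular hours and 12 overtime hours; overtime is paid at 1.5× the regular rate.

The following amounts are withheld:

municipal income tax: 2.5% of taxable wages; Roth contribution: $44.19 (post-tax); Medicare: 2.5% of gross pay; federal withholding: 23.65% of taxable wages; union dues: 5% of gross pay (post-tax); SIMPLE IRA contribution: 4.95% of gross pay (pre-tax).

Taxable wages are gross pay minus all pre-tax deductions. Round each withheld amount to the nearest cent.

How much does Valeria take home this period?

$558.43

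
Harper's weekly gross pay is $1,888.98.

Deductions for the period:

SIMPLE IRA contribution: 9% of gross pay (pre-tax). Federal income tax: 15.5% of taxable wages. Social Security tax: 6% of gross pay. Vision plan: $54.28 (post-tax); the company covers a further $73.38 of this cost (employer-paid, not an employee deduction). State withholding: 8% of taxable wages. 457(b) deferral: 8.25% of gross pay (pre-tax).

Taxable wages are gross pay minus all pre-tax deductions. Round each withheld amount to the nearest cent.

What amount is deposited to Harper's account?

SIMPLE IRA contribution: $1,888.98 × 0.09 = $170.01
457(b) deferral: $1,888.98 × 0.0825 = $155.84
Pre-tax total = $170.01 + $155.84 = $325.85
Taxable wages = $1,888.98 − $325.85 = $1,563.13
State withholding: $1,563.13 × 0.08 = $125.05
Federal income tax: $1,563.13 × 0.155 = $242.29
Social Security tax: $1,888.98 × 0.06 = $113.34
Vision plan: $54.28
(Employer's $73.38 toward vision plan is not withheld from the employee.)
Total deductions = $170.01 + $155.84 + $125.05 + $242.29 + $113.34 + $54.28 = $860.81
Net pay = $1,888.98 − $860.81 = $1,028.17

$1,028.17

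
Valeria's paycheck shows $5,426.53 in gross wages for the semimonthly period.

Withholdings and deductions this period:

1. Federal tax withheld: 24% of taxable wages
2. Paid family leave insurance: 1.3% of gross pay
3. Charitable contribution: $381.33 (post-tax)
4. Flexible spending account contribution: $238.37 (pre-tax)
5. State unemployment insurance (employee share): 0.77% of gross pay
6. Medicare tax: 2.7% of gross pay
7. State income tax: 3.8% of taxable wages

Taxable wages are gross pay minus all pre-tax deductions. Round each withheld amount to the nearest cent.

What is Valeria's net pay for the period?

Flexible spending account contribution: $238.37
Taxable wages = $5,426.53 − $238.37 = $5,188.16
Federal tax withheld: $5,188.16 × 0.24 = $1,245.16
State income tax: $5,188.16 × 0.038 = $197.15
State unemployment insurance (employee share): $5,426.53 × 0.0077 = $41.78
Paid family leave insurance: $5,426.53 × 0.013 = $70.54
Medicare tax: $5,426.53 × 0.027 = $146.52
Charitable contribution: $381.33
Total deductions = $238.37 + $1,245.16 + $197.15 + $41.78 + $70.54 + $146.52 + $381.33 = $2,320.85
Net pay = $5,426.53 − $2,320.85 = $3,105.68

$3,105.68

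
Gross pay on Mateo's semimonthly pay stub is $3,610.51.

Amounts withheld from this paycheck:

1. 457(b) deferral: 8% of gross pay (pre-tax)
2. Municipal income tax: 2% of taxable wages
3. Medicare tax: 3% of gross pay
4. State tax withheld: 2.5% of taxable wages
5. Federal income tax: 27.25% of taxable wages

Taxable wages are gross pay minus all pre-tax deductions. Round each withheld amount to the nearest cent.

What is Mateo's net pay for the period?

$2,158.72

457(b) deferral: $3,610.51 × 0.08 = $288.84
Taxable wages = $3,610.51 − $288.84 = $3,321.67
Municipal income tax: $3,321.67 × 0.02 = $66.43
State tax withheld: $3,321.67 × 0.025 = $83.04
Federal income tax: $3,321.67 × 0.2725 = $905.16
Medicare tax: $3,610.51 × 0.03 = $108.32
Total deductions = $288.84 + $66.43 + $83.04 + $905.16 + $108.32 = $1,451.79
Net pay = $3,610.51 − $1,451.79 = $2,158.72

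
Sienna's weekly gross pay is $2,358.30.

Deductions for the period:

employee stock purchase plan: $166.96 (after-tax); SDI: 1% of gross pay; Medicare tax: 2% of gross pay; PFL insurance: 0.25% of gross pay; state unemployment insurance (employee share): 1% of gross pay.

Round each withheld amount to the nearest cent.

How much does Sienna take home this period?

State unemployment insurance (employee share): $2,358.30 × 0.01 = $23.58
SDI: $2,358.30 × 0.01 = $23.58
PFL insurance: $2,358.30 × 0.0025 = $5.90
Medicare tax: $2,358.30 × 0.02 = $47.17
Employee stock purchase plan: $166.96
Total deductions = $23.58 + $23.58 + $5.90 + $47.17 + $166.96 = $267.19
Net pay = $2,358.30 − $267.19 = $2,091.11

$2,091.11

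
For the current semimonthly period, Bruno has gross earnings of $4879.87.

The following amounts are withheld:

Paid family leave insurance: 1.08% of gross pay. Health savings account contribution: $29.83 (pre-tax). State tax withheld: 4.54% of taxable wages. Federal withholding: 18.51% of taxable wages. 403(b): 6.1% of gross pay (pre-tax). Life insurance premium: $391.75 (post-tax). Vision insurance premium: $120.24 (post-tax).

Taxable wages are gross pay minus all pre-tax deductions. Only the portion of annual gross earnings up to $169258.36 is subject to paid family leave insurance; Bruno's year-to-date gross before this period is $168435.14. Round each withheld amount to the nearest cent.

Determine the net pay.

$2982.17

403(b): $4879.87 × 0.061 = $297.67
Health savings account contribution: $29.83
Pre-tax total = $297.67 + $29.83 = $327.50
Taxable wages = $4879.87 − $327.50 = $4552.37
Federal withholding: $4552.37 × 0.1851 = $842.64
State tax withheld: $4552.37 × 0.0454 = $206.68
Paid family leave insurance: only $169258.36 − $168435.14 = $823.22 of this check is subject → $823.22 × 0.0108 = $8.89
Vision insurance premium: $120.24
Life insurance premium: $391.75
Total deductions = $297.67 + $29.83 + $842.64 + $206.68 + $8.89 + $120.24 + $391.75 = $1897.70
Net pay = $4879.87 − $1897.70 = $2982.17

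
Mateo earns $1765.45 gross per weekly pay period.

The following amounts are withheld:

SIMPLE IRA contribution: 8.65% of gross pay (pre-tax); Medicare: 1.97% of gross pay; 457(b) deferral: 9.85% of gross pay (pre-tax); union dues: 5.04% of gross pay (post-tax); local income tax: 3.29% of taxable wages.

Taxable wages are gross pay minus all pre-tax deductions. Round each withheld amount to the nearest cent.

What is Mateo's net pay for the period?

$1267.74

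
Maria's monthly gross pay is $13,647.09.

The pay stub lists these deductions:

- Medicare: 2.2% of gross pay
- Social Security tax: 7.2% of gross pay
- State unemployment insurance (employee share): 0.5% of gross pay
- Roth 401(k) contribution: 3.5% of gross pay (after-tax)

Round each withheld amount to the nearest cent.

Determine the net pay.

Social Security tax: $13,647.09 × 0.072 = $982.59
State unemployment insurance (employee share): $13,647.09 × 0.005 = $68.24
Medicare: $13,647.09 × 0.022 = $300.24
Roth 401(k) contribution: $13,647.09 × 0.035 = $477.65
Total deductions = $982.59 + $68.24 + $300.24 + $477.65 = $1,828.72
Net pay = $13,647.09 − $1,828.72 = $11,818.37

$11,818.37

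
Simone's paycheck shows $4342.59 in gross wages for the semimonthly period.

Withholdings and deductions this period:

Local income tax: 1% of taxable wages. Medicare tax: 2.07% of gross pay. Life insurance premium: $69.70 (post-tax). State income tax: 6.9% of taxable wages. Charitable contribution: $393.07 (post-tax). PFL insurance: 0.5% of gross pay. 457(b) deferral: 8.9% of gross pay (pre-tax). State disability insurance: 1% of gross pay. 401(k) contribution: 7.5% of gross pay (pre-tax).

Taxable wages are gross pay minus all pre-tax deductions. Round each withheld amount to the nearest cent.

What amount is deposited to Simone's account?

$2725.81

457(b) deferral: $4342.59 × 0.089 = $386.49
401(k) contribution: $4342.59 × 0.075 = $325.69
Pre-tax total = $386.49 + $325.69 = $712.18
Taxable wages = $4342.59 − $712.18 = $3630.41
Local income tax: $3630.41 × 0.01 = $36.30
State income tax: $3630.41 × 0.069 = $250.50
PFL insurance: $4342.59 × 0.005 = $21.71
State disability insurance: $4342.59 × 0.01 = $43.43
Medicare tax: $4342.59 × 0.0207 = $89.89
Life insurance premium: $69.70
Charitable contribution: $393.07
Total deductions = $386.49 + $325.69 + $36.30 + $250.50 + $21.71 + $43.43 + $89.89 + $69.70 + $393.07 = $1616.78
Net pay = $4342.59 − $1616.78 = $2725.81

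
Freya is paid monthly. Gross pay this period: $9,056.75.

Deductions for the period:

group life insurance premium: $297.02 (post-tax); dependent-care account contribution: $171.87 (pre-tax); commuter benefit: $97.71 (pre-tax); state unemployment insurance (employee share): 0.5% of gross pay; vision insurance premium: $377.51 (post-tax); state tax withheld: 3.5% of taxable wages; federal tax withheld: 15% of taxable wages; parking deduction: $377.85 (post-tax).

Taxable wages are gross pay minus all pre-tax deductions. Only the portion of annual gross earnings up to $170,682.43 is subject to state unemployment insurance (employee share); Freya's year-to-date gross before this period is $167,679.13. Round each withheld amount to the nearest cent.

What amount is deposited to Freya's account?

$6,094.14

Dependent-care account contribution: $171.87
Commuter benefit: $97.71
Pre-tax total = $171.87 + $97.71 = $269.58
Taxable wages = $9,056.75 − $269.58 = $8,787.17
Federal tax withheld: $8,787.17 × 0.15 = $1,318.08
State tax withheld: $8,787.17 × 0.035 = $307.55
State unemployment insurance (employee share): only $170,682.43 − $167,679.13 = $3,003.30 of this check is subject → $3,003.30 × 0.005 = $15.02
Vision insurance premium: $377.51
Parking deduction: $377.85
Group life insurance premium: $297.02
Total deductions = $171.87 + $97.71 + $1,318.08 + $307.55 + $15.02 + $377.51 + $377.85 + $297.02 = $2,962.61
Net pay = $9,056.75 − $2,962.61 = $6,094.14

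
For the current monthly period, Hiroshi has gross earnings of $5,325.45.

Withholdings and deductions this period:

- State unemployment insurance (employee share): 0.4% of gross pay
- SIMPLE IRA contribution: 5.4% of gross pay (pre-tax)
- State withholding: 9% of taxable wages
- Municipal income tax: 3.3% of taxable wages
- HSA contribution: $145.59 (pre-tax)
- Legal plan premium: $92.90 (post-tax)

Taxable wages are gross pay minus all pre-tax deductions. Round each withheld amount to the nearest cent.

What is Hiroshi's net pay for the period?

$4,176.33

SIMPLE IRA contribution: $5,325.45 × 0.054 = $287.57
HSA contribution: $145.59
Pre-tax total = $287.57 + $145.59 = $433.16
Taxable wages = $5,325.45 − $433.16 = $4,892.29
Municipal income tax: $4,892.29 × 0.033 = $161.45
State withholding: $4,892.29 × 0.09 = $440.31
State unemployment insurance (employee share): $5,325.45 × 0.004 = $21.30
Legal plan premium: $92.90
Total deductions = $287.57 + $145.59 + $161.45 + $440.31 + $21.30 + $92.90 = $1,149.12
Net pay = $5,325.45 − $1,149.12 = $4,176.33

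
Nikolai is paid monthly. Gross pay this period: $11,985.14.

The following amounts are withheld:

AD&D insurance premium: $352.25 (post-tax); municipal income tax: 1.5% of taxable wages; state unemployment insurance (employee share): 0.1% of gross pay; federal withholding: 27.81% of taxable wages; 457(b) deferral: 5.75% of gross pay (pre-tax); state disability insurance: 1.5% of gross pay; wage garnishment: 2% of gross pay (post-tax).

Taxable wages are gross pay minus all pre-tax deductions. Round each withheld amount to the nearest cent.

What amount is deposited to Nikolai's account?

$7,201.42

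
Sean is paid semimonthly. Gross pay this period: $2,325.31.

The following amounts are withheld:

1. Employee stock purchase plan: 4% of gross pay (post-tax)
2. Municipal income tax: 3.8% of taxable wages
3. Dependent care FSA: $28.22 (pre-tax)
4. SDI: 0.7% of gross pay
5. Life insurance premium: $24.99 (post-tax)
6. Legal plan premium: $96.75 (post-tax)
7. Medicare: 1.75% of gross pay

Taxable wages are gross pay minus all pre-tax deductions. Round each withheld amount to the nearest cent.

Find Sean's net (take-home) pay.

$1,938.08

Dependent care FSA: $28.22
Taxable wages = $2,325.31 − $28.22 = $2,297.09
Municipal income tax: $2,297.09 × 0.038 = $87.29
SDI: $2,325.31 × 0.007 = $16.28
Medicare: $2,325.31 × 0.0175 = $40.69
Employee stock purchase plan: $2,325.31 × 0.04 = $93.01
Life insurance premium: $24.99
Legal plan premium: $96.75
Total deductions = $28.22 + $87.29 + $16.28 + $40.69 + $93.01 + $24.99 + $96.75 = $387.23
Net pay = $2,325.31 − $387.23 = $1,938.08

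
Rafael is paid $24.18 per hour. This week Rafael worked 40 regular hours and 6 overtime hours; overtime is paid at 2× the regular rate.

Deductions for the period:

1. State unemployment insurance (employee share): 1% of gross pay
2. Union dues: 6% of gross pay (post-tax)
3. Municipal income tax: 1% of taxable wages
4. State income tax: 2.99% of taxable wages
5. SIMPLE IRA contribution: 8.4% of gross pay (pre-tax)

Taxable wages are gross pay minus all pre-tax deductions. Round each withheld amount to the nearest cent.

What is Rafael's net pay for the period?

$1017.77

Regular pay: 40 × $24.18 = $967.20
Overtime pay: 6 × $24.18 × 2 = $290.16
Gross pay = $967.20 + $290.16 = $1257.36
SIMPLE IRA contribution: $1257.36 × 0.084 = $105.62
Taxable wages = $1257.36 − $105.62 = $1151.74
Municipal income tax: $1151.74 × 0.01 = $11.52
State income tax: $1151.74 × 0.0299 = $34.44
State unemployment insurance (employee share): $1257.36 × 0.01 = $12.57
Union dues: $1257.36 × 0.06 = $75.44
Total deductions = $105.62 + $11.52 + $34.44 + $12.57 + $75.44 = $239.59
Net pay = $1257.36 − $239.59 = $1017.77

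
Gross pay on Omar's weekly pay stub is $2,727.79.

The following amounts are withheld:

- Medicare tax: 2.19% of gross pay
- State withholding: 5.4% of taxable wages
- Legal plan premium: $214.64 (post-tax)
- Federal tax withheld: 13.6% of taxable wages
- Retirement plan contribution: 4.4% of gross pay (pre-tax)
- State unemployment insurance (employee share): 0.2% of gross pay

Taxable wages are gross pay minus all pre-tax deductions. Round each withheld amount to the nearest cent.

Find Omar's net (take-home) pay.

$1,832.45

Retirement plan contribution: $2,727.79 × 0.044 = $120.02
Taxable wages = $2,727.79 − $120.02 = $2,607.77
State withholding: $2,607.77 × 0.054 = $140.82
Federal tax withheld: $2,607.77 × 0.136 = $354.66
State unemployment insurance (employee share): $2,727.79 × 0.002 = $5.46
Medicare tax: $2,727.79 × 0.0219 = $59.74
Legal plan premium: $214.64
Total deductions = $120.02 + $140.82 + $354.66 + $5.46 + $59.74 + $214.64 = $895.34
Net pay = $2,727.79 − $895.34 = $1,832.45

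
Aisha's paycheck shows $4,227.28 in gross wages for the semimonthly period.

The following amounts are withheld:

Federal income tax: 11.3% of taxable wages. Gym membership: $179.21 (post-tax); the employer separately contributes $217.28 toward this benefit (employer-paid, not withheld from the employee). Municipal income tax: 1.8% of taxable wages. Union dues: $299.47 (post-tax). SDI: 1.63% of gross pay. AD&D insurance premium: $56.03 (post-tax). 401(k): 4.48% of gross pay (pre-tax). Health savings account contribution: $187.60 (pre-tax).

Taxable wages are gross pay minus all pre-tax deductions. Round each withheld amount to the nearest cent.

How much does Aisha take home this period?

$2,742.30

Health savings account contribution: $187.60
401(k): $4,227.28 × 0.0448 = $189.38
Pre-tax total = $187.60 + $189.38 = $376.98
Taxable wages = $4,227.28 − $376.98 = $3,850.30
Federal income tax: $3,850.30 × 0.113 = $435.08
Municipal income tax: $3,850.30 × 0.018 = $69.31
SDI: $4,227.28 × 0.0163 = $68.90
AD&D insurance premium: $56.03
Gym membership: $179.21
Union dues: $299.47
(Employer's $217.28 toward gym membership is not withheld from the employee.)
Total deductions = $187.60 + $189.38 + $435.08 + $69.31 + $68.90 + $56.03 + $179.21 + $299.47 = $1,484.98
Net pay = $4,227.28 − $1,484.98 = $2,742.30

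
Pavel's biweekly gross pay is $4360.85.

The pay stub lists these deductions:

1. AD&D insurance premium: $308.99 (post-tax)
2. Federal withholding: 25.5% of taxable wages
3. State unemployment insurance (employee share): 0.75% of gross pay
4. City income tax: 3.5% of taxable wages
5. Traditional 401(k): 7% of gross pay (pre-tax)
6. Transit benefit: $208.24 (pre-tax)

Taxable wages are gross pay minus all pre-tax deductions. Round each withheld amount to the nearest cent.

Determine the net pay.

$2389.92

Transit benefit: $208.24
Traditional 401(k): $4360.85 × 0.07 = $305.26
Pre-tax total = $208.24 + $305.26 = $513.50
Taxable wages = $4360.85 − $513.50 = $3847.35
City income tax: $3847.35 × 0.035 = $134.66
Federal withholding: $3847.35 × 0.255 = $981.07
State unemployment insurance (employee share): $4360.85 × 0.0075 = $32.71
AD&D insurance premium: $308.99
Total deductions = $208.24 + $305.26 + $134.66 + $981.07 + $32.71 + $308.99 = $1970.93
Net pay = $4360.85 − $1970.93 = $2389.92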